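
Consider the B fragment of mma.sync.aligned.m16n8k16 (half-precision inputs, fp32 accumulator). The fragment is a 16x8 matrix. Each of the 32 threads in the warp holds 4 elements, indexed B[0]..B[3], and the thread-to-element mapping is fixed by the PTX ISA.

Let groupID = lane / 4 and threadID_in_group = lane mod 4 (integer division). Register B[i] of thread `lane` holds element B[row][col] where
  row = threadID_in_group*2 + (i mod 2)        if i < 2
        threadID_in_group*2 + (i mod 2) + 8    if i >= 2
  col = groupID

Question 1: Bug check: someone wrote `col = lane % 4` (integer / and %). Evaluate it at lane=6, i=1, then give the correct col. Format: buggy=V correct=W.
buggy=2 correct=1

`lane % 4`[6,1]=>2
6: grp=1,tig=2
[1] (2*2+1+0,1) = (5,1)
col: 2 vs 1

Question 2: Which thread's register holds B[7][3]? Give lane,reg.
c:3=>grp=3  r:7=>rB=0,tig=3,lo=1
L=3*4+3=15  i=0*2+1=1

15,1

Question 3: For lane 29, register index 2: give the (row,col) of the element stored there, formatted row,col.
10,7

L=29->g=29>>2=7, t=29&3=1
[2]->row 1·2+0+8=10  col g=7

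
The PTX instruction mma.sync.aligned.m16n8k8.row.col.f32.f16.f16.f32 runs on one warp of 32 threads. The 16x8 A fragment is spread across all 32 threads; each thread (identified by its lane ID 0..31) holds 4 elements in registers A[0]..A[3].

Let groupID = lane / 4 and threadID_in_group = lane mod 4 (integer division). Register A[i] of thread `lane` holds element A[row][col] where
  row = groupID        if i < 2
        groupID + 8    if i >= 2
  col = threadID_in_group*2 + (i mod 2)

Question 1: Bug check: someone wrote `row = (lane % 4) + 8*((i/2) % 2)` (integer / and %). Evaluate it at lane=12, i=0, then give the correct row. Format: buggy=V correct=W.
buggy=0 correct=3

`(lane % 4) + 8*((i/2) % 2)`[12,0]->0
lane 12->12/4=3, 12 mod 4=0
i=0  r:3+0->3  c:2·0+0->0
row: 0 vs 3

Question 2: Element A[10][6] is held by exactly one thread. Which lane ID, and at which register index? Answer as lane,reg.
11,2

r=10->g=2,rb=1  c=6->t=3,b0=0
L=2*4+3=11  i=1*2+0=2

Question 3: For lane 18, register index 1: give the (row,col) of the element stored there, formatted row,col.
lane 18->18/4=4, 18 mod 4=2
i=1  r:4+0->4  c:2·2+1->5

4,5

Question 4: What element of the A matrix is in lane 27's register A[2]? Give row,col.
lane 27: gid=6 (27/4), tid=3 (27%4)
i=2: r=6+8=14, c=3*2+0=6

14,6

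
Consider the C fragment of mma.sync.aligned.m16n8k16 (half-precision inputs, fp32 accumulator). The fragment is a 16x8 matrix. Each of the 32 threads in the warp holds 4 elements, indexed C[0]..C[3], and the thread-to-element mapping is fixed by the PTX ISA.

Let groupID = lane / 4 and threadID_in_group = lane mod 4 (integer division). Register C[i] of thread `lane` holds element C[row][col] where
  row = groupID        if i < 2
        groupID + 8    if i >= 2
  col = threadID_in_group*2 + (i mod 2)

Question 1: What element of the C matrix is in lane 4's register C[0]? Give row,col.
lane 4⇒4/4=1, 4 mod 4=0
i=0  r:1+0⇒1  c:2·0+0⇒0

1,0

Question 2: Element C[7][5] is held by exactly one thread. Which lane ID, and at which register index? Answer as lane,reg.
30,1

r=7→G=7,rhi=0  c=5→T=2,p=1
L=7*4+2=30  i=0*2+1=1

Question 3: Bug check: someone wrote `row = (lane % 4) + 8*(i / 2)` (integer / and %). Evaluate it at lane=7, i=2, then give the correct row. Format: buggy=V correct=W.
buggy=11 correct=9

`(lane % 4) + 8*(i / 2)`[7,2]⇒11
7: gr=1,th=3
[2] (1+8,3*2+0) = (9,6)
row: 11 vs 9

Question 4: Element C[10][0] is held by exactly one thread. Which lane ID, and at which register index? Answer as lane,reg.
8,2

r=10→G=2,rhi=1  c=0→T=0,p=0
L=2*4+0=8  i=1*2+0=2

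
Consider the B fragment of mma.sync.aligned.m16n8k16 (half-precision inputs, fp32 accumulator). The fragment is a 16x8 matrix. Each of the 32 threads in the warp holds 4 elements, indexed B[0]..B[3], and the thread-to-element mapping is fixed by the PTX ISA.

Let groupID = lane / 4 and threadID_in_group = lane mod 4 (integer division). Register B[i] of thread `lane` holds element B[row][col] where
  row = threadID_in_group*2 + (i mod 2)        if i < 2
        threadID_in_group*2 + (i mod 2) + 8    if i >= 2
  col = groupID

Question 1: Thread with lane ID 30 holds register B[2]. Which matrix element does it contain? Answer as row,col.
L=30⇒gr=30>>2=7, th=30&3=2
[2]⇒row 2·2+0+8=12  col gr=7

12,7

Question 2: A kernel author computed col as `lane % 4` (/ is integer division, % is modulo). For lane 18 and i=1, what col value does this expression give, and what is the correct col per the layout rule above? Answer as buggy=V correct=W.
buggy=2 correct=4

`lane % 4`[18,1]->2
lane 18: gid=4 (18/4), tid=2 (18%4)
i=1: r=2*2+1+0=5, c=gid=4
col: 2 vs 4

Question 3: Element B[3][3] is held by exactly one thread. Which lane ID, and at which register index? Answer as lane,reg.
c=3->g=3  r=3->rb=0,t=1,b0=1
L=3*4+1=13  i=0*2+1=1

13,1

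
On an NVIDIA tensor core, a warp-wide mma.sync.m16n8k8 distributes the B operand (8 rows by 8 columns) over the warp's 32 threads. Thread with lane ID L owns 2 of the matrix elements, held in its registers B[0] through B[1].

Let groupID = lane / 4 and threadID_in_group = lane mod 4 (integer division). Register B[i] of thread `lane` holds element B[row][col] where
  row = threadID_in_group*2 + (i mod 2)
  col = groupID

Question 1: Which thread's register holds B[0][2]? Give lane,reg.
8,0

c=2→G=2  r=0→T=0,p=0
L=2*4+0=8  i=0=0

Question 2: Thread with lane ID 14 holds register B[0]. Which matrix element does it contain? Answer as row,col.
14: gid=3,tid=2
[0] (2*2+0,3) = (4,3)

4,3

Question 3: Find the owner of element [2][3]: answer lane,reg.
13,0

c=3⇒gr=3  r=2⇒th=1,odd=0
L=3*4+1=13  i=0=0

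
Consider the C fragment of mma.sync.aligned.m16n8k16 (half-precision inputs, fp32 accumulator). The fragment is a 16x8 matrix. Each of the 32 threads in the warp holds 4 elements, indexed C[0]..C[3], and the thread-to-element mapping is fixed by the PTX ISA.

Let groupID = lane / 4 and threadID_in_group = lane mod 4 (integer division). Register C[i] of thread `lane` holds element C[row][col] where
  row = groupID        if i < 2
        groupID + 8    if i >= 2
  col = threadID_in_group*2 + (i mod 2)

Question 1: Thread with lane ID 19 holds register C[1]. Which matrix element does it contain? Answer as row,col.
4,7

L=19→G=19>>2=4, T=19&3=3
[1]→row 4+0=4  col 3·2+1=7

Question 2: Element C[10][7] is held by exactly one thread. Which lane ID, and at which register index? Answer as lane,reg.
r=10⇒gr=2,Rb=1  c=7⇒th=3,odd=1
L=2*4+3=11  i=1*2+1=3

11,3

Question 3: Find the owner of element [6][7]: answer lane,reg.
r=6⇒gr=6,Rb=0  c=7⇒th=3,odd=1
L=6*4+3=27  i=0*2+1=1

27,1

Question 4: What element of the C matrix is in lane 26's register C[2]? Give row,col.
14,4

26: G=6,T=2
[2] (6+8,2*2+0) = (14,4)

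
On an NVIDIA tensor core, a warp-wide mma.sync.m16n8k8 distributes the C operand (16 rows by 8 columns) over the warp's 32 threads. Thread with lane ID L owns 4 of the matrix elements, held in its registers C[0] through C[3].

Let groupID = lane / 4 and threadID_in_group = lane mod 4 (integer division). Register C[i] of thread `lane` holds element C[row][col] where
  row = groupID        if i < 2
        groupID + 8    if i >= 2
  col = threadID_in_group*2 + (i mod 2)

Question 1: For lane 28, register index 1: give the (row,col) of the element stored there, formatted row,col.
7,1

L=28->g=28>>2=7, t=28&3=0
[1]->row 7+0=7  col 0·2+1=1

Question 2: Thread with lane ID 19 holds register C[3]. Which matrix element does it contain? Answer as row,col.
12,7

lane 19→19/4=4, 19 mod 4=3
i=3  r:4+8→12  c:2·3+1→7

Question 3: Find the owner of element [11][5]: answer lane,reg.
r=11→G=3,rhi=1  c=5→T=2,p=1
L=3*4+2=14  i=1*2+1=3

14,3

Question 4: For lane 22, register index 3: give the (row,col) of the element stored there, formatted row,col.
lane 22→22/4=5, 22 mod 4=2
i=3  r:5+8→13  c:2·2+1→5

13,5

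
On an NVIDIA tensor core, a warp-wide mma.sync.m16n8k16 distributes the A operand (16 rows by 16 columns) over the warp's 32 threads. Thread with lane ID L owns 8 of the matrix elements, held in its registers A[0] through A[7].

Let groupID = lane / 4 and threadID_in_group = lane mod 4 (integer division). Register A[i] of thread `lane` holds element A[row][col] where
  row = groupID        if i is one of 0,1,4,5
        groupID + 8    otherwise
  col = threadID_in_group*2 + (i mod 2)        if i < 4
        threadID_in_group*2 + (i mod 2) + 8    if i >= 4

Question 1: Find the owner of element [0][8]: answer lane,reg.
r=0⇒gr=0,Rb=0  c=8⇒Cb=1,th=0,odd=0
L=0*4+0=0  i=1*4+0*2+0=4

0,4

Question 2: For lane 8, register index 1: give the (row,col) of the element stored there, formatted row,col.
8: g=2,t=0
[1] (2+0,0*2+1+0) = (2,1)

2,1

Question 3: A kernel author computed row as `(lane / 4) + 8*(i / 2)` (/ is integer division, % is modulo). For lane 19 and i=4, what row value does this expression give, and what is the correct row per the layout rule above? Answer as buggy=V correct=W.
buggy=20 correct=4

`(lane / 4) + 8*(i / 2)`[19,4]⇒20
lane 19: gr=4 (19/4), th=3 (19%4)
i=4: r=4+0=4, c=3*2+0+8=14
row: 20 vs 4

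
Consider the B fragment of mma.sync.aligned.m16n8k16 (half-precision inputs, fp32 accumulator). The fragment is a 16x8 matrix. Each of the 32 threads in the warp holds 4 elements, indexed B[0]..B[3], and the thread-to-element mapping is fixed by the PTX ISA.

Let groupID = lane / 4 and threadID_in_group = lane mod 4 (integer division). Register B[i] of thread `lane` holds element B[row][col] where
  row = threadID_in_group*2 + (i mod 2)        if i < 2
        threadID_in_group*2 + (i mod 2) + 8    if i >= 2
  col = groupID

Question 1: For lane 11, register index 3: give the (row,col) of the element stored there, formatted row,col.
15,2

lane 11->11/4=2, 11 mod 4=3
i=3  r:2·3+1+8->15  c:2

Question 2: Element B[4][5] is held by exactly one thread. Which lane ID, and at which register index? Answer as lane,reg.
c=5⇒gr=5  r=4⇒Rb=0,th=2,odd=0
L=5*4+2=22  i=0*2+0=0

22,0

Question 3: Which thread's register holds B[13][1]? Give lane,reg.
6,3

c=1→G=1  r=13→rhi=1,T=2,p=1
L=1*4+2=6  i=1*2+1=3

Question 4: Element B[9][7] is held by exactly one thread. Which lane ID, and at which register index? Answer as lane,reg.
c=7→G=7  r=9→rhi=1,T=0,p=1
L=7*4+0=28  i=1*2+1=3

28,3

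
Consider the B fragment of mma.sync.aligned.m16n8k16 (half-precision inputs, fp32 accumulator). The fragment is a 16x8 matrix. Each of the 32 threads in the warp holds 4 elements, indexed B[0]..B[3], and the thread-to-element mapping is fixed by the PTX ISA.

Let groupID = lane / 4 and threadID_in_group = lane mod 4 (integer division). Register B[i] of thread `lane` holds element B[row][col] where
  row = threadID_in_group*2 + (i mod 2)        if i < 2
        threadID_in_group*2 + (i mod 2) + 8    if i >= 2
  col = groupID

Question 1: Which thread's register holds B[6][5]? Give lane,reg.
c: 5->gid=5  r: 6->r8=0,tid=3,i&1=0
L=5*4+3=23  i=0*2+0=0

23,0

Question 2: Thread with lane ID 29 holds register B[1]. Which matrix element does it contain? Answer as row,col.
lane 29: gid=7 (29/4), tid=1 (29%4)
i=1: r=1*2+1+0=3, c=gid=7

3,7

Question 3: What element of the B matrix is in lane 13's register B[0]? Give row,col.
2,3

L=13->g=13>>2=3, t=13&3=1
[0]->row 1·2+0+0=2  col g=3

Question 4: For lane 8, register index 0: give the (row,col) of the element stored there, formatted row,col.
lane 8->8/4=2, 8 mod 4=0
i=0  r:2·0+0+0->0  c:2

0,2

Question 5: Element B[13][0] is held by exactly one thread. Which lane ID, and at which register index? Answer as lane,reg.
2,3

c: 0->gid=0  r: 13->r8=1,tid=2,i&1=1
L=0*4+2=2  i=1*2+1=3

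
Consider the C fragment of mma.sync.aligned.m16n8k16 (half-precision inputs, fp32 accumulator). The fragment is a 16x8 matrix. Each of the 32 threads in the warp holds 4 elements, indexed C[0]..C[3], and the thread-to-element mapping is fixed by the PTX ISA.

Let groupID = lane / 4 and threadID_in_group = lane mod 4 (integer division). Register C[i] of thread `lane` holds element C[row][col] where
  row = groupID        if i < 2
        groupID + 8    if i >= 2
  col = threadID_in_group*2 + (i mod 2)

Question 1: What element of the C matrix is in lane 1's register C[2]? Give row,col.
1: grp=0,tig=1
[2] (0+8,1*2+0) = (8,2)

8,2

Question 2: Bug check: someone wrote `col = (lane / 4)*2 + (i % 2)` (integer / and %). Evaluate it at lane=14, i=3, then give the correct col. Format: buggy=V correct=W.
`(lane / 4)*2 + (i % 2)`[14,3]→7
lane 14: G=3 (14/4), T=2 (14%4)
i=3: r=3+8=11, c=2*2+1=5
col: 7 vs 5

buggy=7 correct=5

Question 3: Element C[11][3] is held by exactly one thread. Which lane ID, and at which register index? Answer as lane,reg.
13,3

r=11->g=3,rb=1  c=3->t=1,b0=1
L=3*4+1=13  i=1*2+1=3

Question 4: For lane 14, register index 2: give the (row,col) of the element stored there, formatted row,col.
L=14->g=14>>2=3, t=14&3=2
[2]->row 3+8=11  col 2·2+0=4

11,4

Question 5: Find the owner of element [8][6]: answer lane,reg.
r=8->g=0,rb=1  c=6->t=3,b0=0
L=0*4+3=3  i=1*2+0=2

3,2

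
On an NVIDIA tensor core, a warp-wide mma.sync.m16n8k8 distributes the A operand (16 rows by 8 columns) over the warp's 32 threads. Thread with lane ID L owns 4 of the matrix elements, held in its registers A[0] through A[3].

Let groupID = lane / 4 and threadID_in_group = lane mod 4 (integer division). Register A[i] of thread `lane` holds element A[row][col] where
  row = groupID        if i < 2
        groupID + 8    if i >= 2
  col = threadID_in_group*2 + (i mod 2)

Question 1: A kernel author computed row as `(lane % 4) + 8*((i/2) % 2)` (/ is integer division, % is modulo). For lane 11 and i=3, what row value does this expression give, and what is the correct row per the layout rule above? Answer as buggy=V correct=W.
buggy=11 correct=10

`(lane % 4) + 8*((i/2) % 2)`[11,3]⇒11
lane 11: gr=2 (11/4), th=3 (11%4)
i=3: r=2+8=10, c=3*2+1=7
row: 11 vs 10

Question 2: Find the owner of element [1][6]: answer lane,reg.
7,0

r: 1->gid=1,r8=0  c: 6->tid=3,i&1=0
L=1*4+3=7  i=0*2+0=0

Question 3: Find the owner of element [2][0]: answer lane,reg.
8,0

r=2→G=2,rhi=0  c=0→T=0,p=0
L=2*4+0=8  i=0*2+0=0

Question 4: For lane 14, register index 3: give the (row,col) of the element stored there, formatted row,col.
11,5

lane 14->14/4=3, 14 mod 4=2
i=3  r:3+8->11  c:2·2+1->5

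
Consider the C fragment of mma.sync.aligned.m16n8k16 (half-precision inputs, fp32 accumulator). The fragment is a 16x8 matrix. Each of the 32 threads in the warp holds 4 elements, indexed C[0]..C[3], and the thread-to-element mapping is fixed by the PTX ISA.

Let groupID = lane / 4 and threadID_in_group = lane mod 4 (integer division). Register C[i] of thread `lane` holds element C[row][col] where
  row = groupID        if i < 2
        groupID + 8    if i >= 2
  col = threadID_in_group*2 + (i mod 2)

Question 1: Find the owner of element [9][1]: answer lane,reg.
4,3

r: 9->gid=1,r8=1  c: 1->tid=0,i&1=1
L=1*4+0=4  i=1*2+1=3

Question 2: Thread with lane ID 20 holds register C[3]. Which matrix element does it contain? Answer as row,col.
L=20->gid=20>>2=5, tid=20&3=0
[3]->row 5+8=13  col 0·2+1=1

13,1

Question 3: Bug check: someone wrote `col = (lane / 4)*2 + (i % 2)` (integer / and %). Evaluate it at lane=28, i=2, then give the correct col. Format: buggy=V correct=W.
`(lane / 4)*2 + (i % 2)`[28,2]->14
lane 28->28/4=7, 28 mod 4=0
i=2  r:7+8->15  c:2·0+0->0
col: 14 vs 0

buggy=14 correct=0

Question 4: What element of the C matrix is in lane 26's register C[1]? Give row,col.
L=26→G=26>>2=6, T=26&3=2
[1]→row 6+0=6  col 2·2+1=5

6,5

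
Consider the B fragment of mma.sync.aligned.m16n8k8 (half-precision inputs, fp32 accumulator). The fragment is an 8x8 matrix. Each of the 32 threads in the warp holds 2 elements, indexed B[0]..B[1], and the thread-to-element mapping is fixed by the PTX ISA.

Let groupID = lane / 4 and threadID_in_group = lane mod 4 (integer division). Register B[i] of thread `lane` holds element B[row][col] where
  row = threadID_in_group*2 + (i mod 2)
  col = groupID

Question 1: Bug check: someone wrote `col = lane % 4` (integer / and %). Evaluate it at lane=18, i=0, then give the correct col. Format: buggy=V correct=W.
buggy=2 correct=4

`lane % 4`[18,0]⇒2
lane 18: gr=4 (18/4), th=2 (18%4)
i=0: r=2*2+0=4, c=gr=4
col: 2 vs 4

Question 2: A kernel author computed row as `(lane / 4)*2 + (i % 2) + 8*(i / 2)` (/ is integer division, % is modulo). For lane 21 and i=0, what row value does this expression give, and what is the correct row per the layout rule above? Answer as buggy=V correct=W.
`(lane / 4)*2 + (i % 2) + 8*(i / 2)`[21,0]->10
21: g=5,t=1
[0] (1*2+0,5) = (2,5)
row: 10 vs 2

buggy=10 correct=2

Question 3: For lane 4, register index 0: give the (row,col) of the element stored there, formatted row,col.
lane 4⇒4/4=1, 4 mod 4=0
i=0  r:2·0+0⇒0  c:1

0,1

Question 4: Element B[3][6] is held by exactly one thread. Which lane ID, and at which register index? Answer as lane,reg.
25,1

c=6->g=6  r=3->t=1,b0=1
L=6*4+1=25  i=1=1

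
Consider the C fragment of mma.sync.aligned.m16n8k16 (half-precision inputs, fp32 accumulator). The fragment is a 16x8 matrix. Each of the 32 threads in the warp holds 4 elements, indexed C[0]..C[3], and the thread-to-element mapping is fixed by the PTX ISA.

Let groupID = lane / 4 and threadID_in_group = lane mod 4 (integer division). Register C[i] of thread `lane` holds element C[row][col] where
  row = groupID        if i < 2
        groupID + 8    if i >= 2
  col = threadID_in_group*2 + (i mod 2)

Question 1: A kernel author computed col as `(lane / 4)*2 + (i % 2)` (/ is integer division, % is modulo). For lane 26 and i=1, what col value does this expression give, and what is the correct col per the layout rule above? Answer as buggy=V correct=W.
`(lane / 4)*2 + (i % 2)`[26,1]→13
lane 26→26/4=6, 26 mod 4=2
i=1  r:6+0→6  c:2·2+1→5
col: 13 vs 5

buggy=13 correct=5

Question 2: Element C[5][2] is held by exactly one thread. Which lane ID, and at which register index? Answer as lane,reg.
r=5→G=5,rhi=0  c=2→T=1,p=0
L=5*4+1=21  i=0*2+0=0

21,0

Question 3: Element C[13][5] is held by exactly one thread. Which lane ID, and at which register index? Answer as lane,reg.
r=13->g=5,rb=1  c=5->t=2,b0=1
L=5*4+2=22  i=1*2+1=3

22,3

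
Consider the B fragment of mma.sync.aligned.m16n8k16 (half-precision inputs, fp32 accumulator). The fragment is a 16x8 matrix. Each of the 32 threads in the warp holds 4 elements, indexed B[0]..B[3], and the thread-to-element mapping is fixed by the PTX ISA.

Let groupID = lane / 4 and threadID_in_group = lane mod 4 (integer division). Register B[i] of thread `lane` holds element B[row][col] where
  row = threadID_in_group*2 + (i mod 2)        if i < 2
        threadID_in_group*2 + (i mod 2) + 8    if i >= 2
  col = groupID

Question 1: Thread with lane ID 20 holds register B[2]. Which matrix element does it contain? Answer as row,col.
lane 20→20/4=5, 20 mod 4=0
i=2  r:2·0+0+8→8  c:5

8,5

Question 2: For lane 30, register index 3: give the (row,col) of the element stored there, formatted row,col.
lane 30->30/4=7, 30 mod 4=2
i=3  r:2·2+1+8->13  c:7

13,7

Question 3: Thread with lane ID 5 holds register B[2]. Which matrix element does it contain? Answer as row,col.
10,1

lane 5->5/4=1, 5 mod 4=1
i=2  r:2·1+0+8->10  c:1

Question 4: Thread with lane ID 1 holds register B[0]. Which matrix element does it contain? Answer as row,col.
2,0

lane 1: gid=0 (1/4), tid=1 (1%4)
i=0: r=1*2+0+0=2, c=gid=0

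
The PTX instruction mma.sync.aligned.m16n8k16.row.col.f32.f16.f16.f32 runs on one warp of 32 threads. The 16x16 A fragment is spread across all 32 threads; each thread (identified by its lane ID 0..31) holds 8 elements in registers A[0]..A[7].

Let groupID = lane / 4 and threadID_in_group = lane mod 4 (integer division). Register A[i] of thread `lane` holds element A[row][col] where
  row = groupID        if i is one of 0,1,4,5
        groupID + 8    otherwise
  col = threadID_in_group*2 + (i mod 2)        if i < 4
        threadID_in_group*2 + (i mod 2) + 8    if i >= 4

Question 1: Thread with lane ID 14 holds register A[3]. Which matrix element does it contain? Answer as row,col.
11,5

lane 14->14/4=3, 14 mod 4=2
i=3  r:3+8->11  c:2·2+1+0->5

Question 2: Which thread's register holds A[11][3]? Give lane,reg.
13,3

r=11->g=3,rb=1  c=3->cb=0,t=1,b0=1
L=3*4+1=13  i=0*4+1*2+1=3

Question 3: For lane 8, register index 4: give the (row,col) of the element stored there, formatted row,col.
8: gr=2,th=0
[4] (2+0,0*2+0+8) = (2,8)

2,8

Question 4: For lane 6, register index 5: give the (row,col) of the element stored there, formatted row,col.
1,13

6: gr=1,th=2
[5] (1+0,2*2+1+8) = (1,13)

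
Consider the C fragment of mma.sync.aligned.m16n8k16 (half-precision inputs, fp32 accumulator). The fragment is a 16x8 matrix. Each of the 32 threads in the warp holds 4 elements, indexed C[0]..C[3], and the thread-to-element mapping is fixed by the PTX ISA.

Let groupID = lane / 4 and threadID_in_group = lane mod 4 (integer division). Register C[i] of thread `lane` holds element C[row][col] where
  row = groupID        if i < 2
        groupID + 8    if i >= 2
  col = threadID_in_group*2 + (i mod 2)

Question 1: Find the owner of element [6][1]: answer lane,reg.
24,1

r=6⇒gr=6,Rb=0  c=1⇒th=0,odd=1
L=6*4+0=24  i=0*2+1=1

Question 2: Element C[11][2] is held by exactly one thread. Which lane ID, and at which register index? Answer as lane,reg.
13,2

r=11→G=3,rhi=1  c=2→T=1,p=0
L=3*4+1=13  i=1*2+0=2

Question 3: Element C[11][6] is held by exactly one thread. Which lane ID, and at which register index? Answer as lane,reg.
r=11->g=3,rb=1  c=6->t=3,b0=0
L=3*4+3=15  i=1*2+0=2

15,2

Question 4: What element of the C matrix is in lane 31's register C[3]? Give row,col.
15,7

lane 31->31/4=7, 31 mod 4=3
i=3  r:7+8->15  c:2·3+1->7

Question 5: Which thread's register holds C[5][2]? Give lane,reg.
r: 5->gid=5,r8=0  c: 2->tid=1,i&1=0
L=5*4+1=21  i=0*2+0=0

21,0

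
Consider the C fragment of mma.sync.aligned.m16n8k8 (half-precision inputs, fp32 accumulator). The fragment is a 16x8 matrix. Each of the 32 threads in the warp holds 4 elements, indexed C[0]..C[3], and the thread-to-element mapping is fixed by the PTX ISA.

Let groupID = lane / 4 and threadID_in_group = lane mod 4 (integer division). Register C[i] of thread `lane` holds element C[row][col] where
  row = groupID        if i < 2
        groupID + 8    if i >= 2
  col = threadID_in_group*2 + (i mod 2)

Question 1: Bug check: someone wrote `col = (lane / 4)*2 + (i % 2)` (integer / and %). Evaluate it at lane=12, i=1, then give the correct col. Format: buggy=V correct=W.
`(lane / 4)*2 + (i % 2)`[12,1]=>7
lane 12: grp=3 (12/4), tig=0 (12%4)
i=1: r=3+0=3, c=0*2+1=1
col: 7 vs 1

buggy=7 correct=1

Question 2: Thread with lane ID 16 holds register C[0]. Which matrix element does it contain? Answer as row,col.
L=16→G=16>>2=4, T=16&3=0
[0]→row 4+0=4  col 0·2+0=0

4,0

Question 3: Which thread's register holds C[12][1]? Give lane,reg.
16,3

r=12→G=4,rhi=1  c=1→T=0,p=1
L=4*4+0=16  i=1*2+1=3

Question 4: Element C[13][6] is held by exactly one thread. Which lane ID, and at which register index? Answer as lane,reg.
23,2

r=13→G=5,rhi=1  c=6→T=3,p=0
L=5*4+3=23  i=1*2+0=2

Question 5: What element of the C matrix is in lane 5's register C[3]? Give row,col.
9,3

5: grp=1,tig=1
[3] (1+8,1*2+1) = (9,3)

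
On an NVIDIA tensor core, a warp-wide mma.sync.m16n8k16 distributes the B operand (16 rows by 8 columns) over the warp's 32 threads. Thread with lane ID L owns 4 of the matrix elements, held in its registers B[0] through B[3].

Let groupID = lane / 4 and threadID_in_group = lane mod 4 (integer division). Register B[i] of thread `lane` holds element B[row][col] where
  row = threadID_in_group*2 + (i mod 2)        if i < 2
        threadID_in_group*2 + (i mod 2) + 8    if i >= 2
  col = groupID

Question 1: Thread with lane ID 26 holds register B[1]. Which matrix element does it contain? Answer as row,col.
5,6

lane 26: g=6 (26/4), t=2 (26%4)
i=1: r=2*2+1+0=5, c=g=6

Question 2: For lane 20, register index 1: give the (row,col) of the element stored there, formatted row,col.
1,5

lane 20: gr=5 (20/4), th=0 (20%4)
i=1: r=0*2+1+0=1, c=gr=5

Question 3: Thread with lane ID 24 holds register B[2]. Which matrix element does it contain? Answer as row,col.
8,6

lane 24: grp=6 (24/4), tig=0 (24%4)
i=2: r=0*2+0+8=8, c=grp=6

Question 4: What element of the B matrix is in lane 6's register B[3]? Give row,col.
lane 6: gr=1 (6/4), th=2 (6%4)
i=3: r=2*2+1+8=13, c=gr=1

13,1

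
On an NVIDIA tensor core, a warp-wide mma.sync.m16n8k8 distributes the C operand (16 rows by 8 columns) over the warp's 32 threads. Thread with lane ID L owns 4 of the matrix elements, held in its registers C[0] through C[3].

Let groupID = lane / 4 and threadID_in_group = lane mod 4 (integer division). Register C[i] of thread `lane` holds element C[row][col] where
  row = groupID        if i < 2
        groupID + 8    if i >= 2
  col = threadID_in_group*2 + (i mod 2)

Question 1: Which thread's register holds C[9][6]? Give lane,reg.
7,2

r=9->g=1,rb=1  c=6->t=3,b0=0
L=1*4+3=7  i=1*2+0=2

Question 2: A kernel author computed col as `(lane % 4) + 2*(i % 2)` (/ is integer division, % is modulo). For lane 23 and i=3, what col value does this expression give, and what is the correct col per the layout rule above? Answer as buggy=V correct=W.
buggy=5 correct=7

`(lane % 4) + 2*(i % 2)`[23,3]→5
lane 23: G=5 (23/4), T=3 (23%4)
i=3: r=5+8=13, c=3*2+1=7
col: 5 vs 7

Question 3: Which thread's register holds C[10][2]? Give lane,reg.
r:10=>grp=2,rB=1  c:2=>tig=1,lo=0
L=2*4+1=9  i=1*2+0=2

9,2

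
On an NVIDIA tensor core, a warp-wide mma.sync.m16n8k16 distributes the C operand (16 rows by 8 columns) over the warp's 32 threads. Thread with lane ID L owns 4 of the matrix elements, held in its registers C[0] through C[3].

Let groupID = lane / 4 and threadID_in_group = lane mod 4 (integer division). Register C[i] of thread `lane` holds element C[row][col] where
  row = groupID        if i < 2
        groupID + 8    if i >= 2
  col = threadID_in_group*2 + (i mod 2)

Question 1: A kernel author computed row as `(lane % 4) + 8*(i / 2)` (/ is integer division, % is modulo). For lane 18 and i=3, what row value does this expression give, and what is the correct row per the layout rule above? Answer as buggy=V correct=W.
buggy=10 correct=12

`(lane % 4) + 8*(i / 2)`[18,3]->10
18: gid=4,tid=2
[3] (4+8,2*2+1) = (12,5)
row: 10 vs 12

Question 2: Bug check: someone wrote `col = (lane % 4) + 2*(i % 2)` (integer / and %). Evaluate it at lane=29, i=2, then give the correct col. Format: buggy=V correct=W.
`(lane % 4) + 2*(i % 2)`[29,2]->1
lane 29->29/4=7, 29 mod 4=1
i=2  r:7+8->15  c:2·1+0->2
col: 1 vs 2

buggy=1 correct=2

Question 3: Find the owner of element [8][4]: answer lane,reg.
2,2

r: 8->gid=0,r8=1  c: 4->tid=2,i&1=0
L=0*4+2=2  i=1*2+0=2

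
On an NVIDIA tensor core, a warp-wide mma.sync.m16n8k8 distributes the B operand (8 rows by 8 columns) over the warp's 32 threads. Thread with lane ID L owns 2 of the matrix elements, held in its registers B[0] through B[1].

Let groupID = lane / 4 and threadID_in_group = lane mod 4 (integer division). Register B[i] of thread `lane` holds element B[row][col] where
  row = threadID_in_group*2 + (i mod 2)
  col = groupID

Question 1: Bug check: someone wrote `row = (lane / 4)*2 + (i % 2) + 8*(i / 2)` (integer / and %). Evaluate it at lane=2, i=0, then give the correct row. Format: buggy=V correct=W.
`(lane / 4)*2 + (i % 2) + 8*(i / 2)`[2,0]=>0
L=2=>grp=2>>2=0, tig=2&3=2
[0]=>row 2·2+0=4  col grp=0
row: 0 vs 4

buggy=0 correct=4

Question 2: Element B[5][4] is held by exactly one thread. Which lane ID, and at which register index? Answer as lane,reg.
c=4->g=4  r=5->t=2,b0=1
L=4*4+2=18  i=1=1

18,1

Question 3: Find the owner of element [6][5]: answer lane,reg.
c:5=>grp=5  r:6=>tig=3,lo=0
L=5*4+3=23  i=0=0

23,0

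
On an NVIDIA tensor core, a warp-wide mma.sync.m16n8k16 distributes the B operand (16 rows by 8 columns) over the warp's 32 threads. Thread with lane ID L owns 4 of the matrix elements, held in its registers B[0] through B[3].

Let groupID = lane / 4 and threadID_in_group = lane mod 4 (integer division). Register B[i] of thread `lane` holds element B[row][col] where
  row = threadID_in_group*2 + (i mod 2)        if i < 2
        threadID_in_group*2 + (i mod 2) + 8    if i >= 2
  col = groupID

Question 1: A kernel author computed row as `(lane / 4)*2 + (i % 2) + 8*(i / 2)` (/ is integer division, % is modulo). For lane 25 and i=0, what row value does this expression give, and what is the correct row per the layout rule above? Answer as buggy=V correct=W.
`(lane / 4)*2 + (i % 2) + 8*(i / 2)`[25,0]→12
25: G=6,T=1
[0] (1*2+0+0,6) = (2,6)
row: 12 vs 2

buggy=12 correct=2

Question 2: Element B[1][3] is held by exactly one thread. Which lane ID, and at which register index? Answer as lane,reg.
c:3=>grp=3  r:1=>rB=0,tig=0,lo=1
L=3*4+0=12  i=0*2+1=1

12,1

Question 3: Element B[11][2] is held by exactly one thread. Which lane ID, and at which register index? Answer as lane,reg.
c=2⇒gr=2  r=11⇒Rb=1,th=1,odd=1
L=2*4+1=9  i=1*2+1=3

9,3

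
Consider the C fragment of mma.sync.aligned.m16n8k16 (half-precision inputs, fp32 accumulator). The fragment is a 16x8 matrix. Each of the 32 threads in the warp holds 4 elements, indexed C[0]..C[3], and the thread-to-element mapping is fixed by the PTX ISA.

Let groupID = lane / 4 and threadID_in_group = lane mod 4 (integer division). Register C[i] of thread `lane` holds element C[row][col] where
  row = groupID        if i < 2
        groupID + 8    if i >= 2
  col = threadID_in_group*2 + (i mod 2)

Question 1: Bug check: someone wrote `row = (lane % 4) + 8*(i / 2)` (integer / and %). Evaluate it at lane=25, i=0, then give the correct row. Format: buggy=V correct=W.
`(lane % 4) + 8*(i / 2)`[25,0]→1
lane 25→25/4=6, 25 mod 4=1
i=0  r:6+0→6  c:2·1+0→2
row: 1 vs 6

buggy=1 correct=6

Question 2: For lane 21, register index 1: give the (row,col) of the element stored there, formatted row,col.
lane 21: grp=5 (21/4), tig=1 (21%4)
i=1: r=5+0=5, c=1*2+1=3

5,3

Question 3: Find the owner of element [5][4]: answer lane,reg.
22,0

r=5⇒gr=5,Rb=0  c=4⇒th=2,odd=0
L=5*4+2=22  i=0*2+0=0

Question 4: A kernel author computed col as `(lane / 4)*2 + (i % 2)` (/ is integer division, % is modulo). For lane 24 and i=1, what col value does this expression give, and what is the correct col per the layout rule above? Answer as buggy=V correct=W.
`(lane / 4)*2 + (i % 2)`[24,1]⇒13
24: gr=6,th=0
[1] (6+0,0*2+1) = (6,1)
col: 13 vs 1

buggy=13 correct=1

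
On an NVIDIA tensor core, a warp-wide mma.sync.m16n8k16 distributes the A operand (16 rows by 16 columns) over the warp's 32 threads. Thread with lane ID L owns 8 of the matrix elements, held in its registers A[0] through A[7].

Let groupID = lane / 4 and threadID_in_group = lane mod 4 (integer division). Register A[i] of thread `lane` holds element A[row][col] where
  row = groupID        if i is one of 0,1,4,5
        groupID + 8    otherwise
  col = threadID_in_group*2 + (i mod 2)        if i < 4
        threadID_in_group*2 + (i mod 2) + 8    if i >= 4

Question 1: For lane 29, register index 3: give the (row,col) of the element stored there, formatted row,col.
15,3

lane 29: gid=7 (29/4), tid=1 (29%4)
i=3: r=7+8=15, c=1*2+1+0=3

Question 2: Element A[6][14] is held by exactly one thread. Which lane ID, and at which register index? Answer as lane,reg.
r=6->g=6,rb=0  c=14->cb=1,t=3,b0=0
L=6*4+3=27  i=1*4+0*2+0=4

27,4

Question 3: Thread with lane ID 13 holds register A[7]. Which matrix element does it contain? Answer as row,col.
L=13->g=13>>2=3, t=13&3=1
[7]->row 3+8=11  col 1·2+1+8=11

11,11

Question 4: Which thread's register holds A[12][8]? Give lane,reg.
16,6

r:12=>grp=4,rB=1  c:8=>cB=1,tig=0,lo=0
L=4*4+0=16  i=1*4+1*2+0=6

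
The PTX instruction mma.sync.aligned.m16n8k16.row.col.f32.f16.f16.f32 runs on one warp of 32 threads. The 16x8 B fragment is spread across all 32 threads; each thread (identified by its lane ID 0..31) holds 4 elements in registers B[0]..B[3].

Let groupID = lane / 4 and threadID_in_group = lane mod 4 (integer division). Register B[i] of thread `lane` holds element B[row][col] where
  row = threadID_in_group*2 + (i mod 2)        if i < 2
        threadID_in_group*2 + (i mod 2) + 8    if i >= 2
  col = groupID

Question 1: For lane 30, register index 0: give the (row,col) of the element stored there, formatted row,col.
lane 30: gr=7 (30/4), th=2 (30%4)
i=0: r=2*2+0+0=4, c=gr=7

4,7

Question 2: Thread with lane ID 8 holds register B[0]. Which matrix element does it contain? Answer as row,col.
0,2

8: grp=2,tig=0
[0] (0*2+0+0,2) = (0,2)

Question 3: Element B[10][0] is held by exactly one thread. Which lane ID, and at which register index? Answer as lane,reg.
c=0->g=0  r=10->rb=1,t=1,b0=0
L=0*4+1=1  i=1*2+0=2

1,2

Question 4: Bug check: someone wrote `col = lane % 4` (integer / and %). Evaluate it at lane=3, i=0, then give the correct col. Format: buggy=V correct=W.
`lane % 4`[3,0]⇒3
3: gr=0,th=3
[0] (3*2+0+0,0) = (6,0)
col: 3 vs 0

buggy=3 correct=0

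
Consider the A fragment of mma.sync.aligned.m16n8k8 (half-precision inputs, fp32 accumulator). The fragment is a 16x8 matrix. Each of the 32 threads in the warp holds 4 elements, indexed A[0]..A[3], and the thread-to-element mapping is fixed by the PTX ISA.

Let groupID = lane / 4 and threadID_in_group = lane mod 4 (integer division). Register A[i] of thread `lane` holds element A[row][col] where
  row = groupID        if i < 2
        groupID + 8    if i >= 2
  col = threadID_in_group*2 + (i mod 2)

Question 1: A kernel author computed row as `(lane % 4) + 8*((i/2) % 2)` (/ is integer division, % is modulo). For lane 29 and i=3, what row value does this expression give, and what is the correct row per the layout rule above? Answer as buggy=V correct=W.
buggy=9 correct=15

`(lane % 4) + 8*((i/2) % 2)`[29,3]→9
L=29→G=29>>2=7, T=29&3=1
[3]→row 7+8=15  col 1·2+1=3
row: 9 vs 15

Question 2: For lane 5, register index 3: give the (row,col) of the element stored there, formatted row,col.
5: g=1,t=1
[3] (1+8,1*2+1) = (9,3)

9,3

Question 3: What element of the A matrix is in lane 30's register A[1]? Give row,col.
7,5

L=30⇒gr=30>>2=7, th=30&3=2
[1]⇒row 7+0=7  col 2·2+1=5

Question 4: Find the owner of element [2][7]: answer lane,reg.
r=2⇒gr=2,Rb=0  c=7⇒th=3,odd=1
L=2*4+3=11  i=0*2+1=1

11,1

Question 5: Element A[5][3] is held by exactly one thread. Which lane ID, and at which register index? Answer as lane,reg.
21,1

r=5->g=5,rb=0  c=3->t=1,b0=1
L=5*4+1=21  i=0*2+1=1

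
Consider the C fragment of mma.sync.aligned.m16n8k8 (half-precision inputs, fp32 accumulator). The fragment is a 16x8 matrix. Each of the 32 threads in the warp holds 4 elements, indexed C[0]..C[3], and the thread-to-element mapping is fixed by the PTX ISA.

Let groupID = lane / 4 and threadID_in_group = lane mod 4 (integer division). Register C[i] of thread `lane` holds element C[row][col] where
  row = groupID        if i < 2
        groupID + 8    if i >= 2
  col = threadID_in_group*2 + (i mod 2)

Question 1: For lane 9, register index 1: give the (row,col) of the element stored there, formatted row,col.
L=9->gid=9>>2=2, tid=9&3=1
[1]->row 2+0=2  col 1·2+1=3

2,3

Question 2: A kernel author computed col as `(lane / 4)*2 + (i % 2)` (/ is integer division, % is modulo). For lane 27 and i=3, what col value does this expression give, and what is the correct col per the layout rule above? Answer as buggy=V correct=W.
buggy=13 correct=7

`(lane / 4)*2 + (i % 2)`[27,3]⇒13
L=27⇒gr=27>>2=6, th=27&3=3
[3]⇒row 6+8=14  col 3·2+1=7
col: 13 vs 7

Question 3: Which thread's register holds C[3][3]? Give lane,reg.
r:3=>grp=3,rB=0  c:3=>tig=1,lo=1
L=3*4+1=13  i=0*2+1=1

13,1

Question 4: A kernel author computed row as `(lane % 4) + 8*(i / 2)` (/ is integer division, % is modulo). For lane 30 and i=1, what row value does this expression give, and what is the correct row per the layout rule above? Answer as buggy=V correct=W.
buggy=2 correct=7

`(lane % 4) + 8*(i / 2)`[30,1]=>2
lane 30: grp=7 (30/4), tig=2 (30%4)
i=1: r=7+0=7, c=2*2+1=5
row: 2 vs 7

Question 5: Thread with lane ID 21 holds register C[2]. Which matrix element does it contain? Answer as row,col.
13,2

lane 21->21/4=5, 21 mod 4=1
i=2  r:5+8->13  c:2·1+0->2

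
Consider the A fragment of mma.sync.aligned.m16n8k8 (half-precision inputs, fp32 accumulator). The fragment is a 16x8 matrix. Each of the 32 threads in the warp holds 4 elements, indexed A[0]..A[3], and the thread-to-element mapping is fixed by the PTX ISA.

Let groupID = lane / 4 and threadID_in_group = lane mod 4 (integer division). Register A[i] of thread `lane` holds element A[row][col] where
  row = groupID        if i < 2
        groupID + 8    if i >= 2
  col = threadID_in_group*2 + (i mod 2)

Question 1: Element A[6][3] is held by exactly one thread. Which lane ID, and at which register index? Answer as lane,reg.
25,1

r=6⇒gr=6,Rb=0  c=3⇒th=1,odd=1
L=6*4+1=25  i=0*2+1=1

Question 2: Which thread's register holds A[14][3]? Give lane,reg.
r=14->g=6,rb=1  c=3->t=1,b0=1
L=6*4+1=25  i=1*2+1=3

25,3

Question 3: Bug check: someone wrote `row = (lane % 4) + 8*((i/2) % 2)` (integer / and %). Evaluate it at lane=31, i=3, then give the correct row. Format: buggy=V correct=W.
`(lane % 4) + 8*((i/2) % 2)`[31,3]->11
31: gid=7,tid=3
[3] (7+8,3*2+1) = (15,7)
row: 11 vs 15

buggy=11 correct=15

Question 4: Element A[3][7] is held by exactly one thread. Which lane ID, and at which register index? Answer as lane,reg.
15,1

r=3→G=3,rhi=0  c=7→T=3,p=1
L=3*4+3=15  i=0*2+1=1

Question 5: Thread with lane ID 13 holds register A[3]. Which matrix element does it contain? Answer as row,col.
lane 13→13/4=3, 13 mod 4=1
i=3  r:3+8→11  c:2·1+1→3

11,3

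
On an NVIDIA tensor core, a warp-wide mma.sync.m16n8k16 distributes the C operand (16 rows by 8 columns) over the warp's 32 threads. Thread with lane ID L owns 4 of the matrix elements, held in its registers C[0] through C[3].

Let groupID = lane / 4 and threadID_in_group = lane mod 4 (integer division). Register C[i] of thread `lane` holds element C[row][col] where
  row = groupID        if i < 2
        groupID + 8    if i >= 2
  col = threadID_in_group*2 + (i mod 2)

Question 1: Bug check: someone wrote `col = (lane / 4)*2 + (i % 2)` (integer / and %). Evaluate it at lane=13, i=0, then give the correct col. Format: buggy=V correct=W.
buggy=6 correct=2

`(lane / 4)*2 + (i % 2)`[13,0]⇒6
L=13⇒gr=13>>2=3, th=13&3=1
[0]⇒row 3+0=3  col 1·2+0=2
col: 6 vs 2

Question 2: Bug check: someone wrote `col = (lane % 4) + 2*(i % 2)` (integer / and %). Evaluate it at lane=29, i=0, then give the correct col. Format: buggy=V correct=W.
buggy=1 correct=2

`(lane % 4) + 2*(i % 2)`[29,0]→1
lane 29: G=7 (29/4), T=1 (29%4)
i=0: r=7+0=7, c=1*2+0=2
col: 1 vs 2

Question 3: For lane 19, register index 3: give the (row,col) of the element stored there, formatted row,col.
L=19=>grp=19>>2=4, tig=19&3=3
[3]=>row 4+8=12  col 3·2+1=7

12,7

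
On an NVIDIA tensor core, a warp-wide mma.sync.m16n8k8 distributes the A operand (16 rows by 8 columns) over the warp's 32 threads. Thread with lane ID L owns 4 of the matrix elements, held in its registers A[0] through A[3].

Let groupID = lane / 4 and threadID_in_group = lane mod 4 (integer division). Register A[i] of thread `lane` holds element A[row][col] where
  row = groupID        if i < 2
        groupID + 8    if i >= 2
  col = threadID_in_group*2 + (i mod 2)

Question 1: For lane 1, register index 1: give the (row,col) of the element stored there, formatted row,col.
0,3

L=1→G=1>>2=0, T=1&3=1
[1]→row 0+0=0  col 1·2+1=3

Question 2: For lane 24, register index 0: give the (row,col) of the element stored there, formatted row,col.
6,0

24: g=6,t=0
[0] (6+0,0*2+0) = (6,0)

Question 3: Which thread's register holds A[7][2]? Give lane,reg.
29,0

r=7->g=7,rb=0  c=2->t=1,b0=0
L=7*4+1=29  i=0*2+0=0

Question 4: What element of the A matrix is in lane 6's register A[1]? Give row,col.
1,5

6: G=1,T=2
[1] (1+0,2*2+1) = (1,5)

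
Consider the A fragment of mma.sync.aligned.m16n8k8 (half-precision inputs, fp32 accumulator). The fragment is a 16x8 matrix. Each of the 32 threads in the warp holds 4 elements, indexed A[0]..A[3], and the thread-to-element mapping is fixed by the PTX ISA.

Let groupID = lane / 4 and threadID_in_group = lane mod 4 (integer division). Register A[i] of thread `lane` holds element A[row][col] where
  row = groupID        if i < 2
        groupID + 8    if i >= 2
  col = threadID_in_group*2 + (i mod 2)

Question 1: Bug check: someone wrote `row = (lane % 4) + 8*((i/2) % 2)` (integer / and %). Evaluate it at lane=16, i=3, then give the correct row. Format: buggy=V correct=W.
`(lane % 4) + 8*((i/2) % 2)`[16,3]=>8
lane 16: grp=4 (16/4), tig=0 (16%4)
i=3: r=4+8=12, c=0*2+1=1
row: 8 vs 12

buggy=8 correct=12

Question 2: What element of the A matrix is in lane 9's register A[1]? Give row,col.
lane 9: grp=2 (9/4), tig=1 (9%4)
i=1: r=2+0=2, c=1*2+1=3

2,3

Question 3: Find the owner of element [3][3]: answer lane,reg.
13,1

r=3->g=3,rb=0  c=3->t=1,b0=1
L=3*4+1=13  i=0*2+1=1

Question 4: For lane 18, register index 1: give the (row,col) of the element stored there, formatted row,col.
4,5

L=18->gid=18>>2=4, tid=18&3=2
[1]->row 4+0=4  col 2·2+1=5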